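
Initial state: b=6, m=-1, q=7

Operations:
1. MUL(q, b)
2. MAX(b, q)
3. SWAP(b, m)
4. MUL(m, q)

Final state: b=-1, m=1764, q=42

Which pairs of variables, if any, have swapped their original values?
None

Comparing initial and final values:
m: -1 → 1764
q: 7 → 42
b: 6 → -1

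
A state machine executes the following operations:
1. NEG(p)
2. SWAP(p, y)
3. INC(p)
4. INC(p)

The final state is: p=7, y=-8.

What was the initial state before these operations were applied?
p=8, y=5

Working backwards:
Final state: p=7, y=-8
Before step 4 (INC(p)): p=6, y=-8
Before step 3 (INC(p)): p=5, y=-8
Before step 2 (SWAP(p, y)): p=-8, y=5
Before step 1 (NEG(p)): p=8, y=5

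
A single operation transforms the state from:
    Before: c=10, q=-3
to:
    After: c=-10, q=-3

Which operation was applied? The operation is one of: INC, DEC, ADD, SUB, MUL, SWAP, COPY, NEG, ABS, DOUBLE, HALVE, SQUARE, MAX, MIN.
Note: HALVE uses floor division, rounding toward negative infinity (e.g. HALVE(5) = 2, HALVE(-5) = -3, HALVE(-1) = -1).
NEG(c)

Analyzing the change:
Before: c=10, q=-3
After: c=-10, q=-3
Variable c changed from 10 to -10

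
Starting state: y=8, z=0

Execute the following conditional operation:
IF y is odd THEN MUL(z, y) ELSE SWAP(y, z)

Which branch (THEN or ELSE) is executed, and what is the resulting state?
Branch: ELSE, Final state: y=0, z=8

Evaluating condition: y is odd
Condition is False, so ELSE branch executes
After SWAP(y, z): y=0, z=8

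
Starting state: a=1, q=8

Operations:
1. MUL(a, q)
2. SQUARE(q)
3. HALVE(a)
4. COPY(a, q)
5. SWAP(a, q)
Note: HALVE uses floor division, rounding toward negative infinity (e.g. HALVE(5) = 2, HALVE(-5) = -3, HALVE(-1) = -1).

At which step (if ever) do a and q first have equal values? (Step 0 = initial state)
Step 1

a and q first become equal after step 1.

Comparing values at each step:
Initial: a=1, q=8
After step 1: a=8, q=8 ← equal!
After step 2: a=8, q=64
After step 3: a=4, q=64
After step 4: a=64, q=64 ← equal!
After step 5: a=64, q=64 ← equal!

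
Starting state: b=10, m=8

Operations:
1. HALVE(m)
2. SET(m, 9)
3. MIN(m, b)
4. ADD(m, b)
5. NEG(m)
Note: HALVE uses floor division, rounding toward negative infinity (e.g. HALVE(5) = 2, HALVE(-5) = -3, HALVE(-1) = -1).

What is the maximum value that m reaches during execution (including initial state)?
19

Values of m at each step:
Initial: m = 8
After step 1: m = 4
After step 2: m = 9
After step 3: m = 9
After step 4: m = 19 ← maximum
After step 5: m = -19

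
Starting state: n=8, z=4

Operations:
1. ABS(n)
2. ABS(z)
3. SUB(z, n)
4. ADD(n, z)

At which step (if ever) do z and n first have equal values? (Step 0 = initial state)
Never

z and n never become equal during execution.

Comparing values at each step:
Initial: z=4, n=8
After step 1: z=4, n=8
After step 2: z=4, n=8
After step 3: z=-4, n=8
After step 4: z=-4, n=4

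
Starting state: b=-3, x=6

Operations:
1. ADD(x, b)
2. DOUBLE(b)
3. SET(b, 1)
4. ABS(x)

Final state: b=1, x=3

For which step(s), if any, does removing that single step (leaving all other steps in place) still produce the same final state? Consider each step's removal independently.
Step(s) 2, 4

Testing removal of each single step:
Without step 1: final = b=1, x=6 (different)
Without step 2: final = b=1, x=3 (same)
Without step 3: final = b=-6, x=3 (different)
Without step 4: final = b=1, x=3 (same)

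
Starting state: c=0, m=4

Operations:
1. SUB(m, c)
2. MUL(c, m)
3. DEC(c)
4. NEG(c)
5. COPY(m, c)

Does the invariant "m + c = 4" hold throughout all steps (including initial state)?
No, violated after step 3

The invariant is violated after step 3.

State at each step:
Initial: c=0, m=4
After step 1: c=0, m=4
After step 2: c=0, m=4
After step 3: c=-1, m=4
After step 4: c=1, m=4
After step 5: c=1, m=1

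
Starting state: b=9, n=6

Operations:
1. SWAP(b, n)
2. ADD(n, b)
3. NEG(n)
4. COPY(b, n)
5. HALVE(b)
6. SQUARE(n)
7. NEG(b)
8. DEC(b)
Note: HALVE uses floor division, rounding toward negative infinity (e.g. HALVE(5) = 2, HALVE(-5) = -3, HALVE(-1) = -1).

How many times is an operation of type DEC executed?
1

Counting DEC operations:
Step 8: DEC(b) ← DEC
Total: 1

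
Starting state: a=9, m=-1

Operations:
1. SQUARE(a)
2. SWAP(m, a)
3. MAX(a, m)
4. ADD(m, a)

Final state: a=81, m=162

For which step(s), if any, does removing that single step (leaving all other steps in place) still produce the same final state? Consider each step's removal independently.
None - removing any single step changes the final result

Testing removal of each single step:
Without step 1: final = a=9, m=18 (different)
Without step 2: final = a=81, m=80 (different)
Without step 3: final = a=-1, m=80 (different)
Without step 4: final = a=81, m=81 (different)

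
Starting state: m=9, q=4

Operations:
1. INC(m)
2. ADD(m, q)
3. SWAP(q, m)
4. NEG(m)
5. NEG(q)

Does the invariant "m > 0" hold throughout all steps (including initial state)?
No, violated after step 4

The invariant is violated after step 4.

State at each step:
Initial: m=9, q=4
After step 1: m=10, q=4
After step 2: m=14, q=4
After step 3: m=4, q=14
After step 4: m=-4, q=14
After step 5: m=-4, q=-14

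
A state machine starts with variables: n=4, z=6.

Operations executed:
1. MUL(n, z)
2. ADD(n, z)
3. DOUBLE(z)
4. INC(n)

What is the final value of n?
n = 31

Tracing execution:
Step 1: MUL(n, z) → n = 24
Step 2: ADD(n, z) → n = 30
Step 3: DOUBLE(z) → n = 30
Step 4: INC(n) → n = 31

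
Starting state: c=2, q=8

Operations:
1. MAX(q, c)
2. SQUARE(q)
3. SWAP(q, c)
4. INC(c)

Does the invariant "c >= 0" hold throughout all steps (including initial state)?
Yes

The invariant holds at every step.

State at each step:
Initial: c=2, q=8
After step 1: c=2, q=8
After step 2: c=2, q=64
After step 3: c=64, q=2
After step 4: c=65, q=2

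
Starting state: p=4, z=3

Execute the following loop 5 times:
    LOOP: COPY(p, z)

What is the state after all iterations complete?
p=3, z=3

Iteration trace:
Start: p=4, z=3
After iteration 1: p=3, z=3
After iteration 2: p=3, z=3
After iteration 3: p=3, z=3
After iteration 4: p=3, z=3
After iteration 5: p=3, z=3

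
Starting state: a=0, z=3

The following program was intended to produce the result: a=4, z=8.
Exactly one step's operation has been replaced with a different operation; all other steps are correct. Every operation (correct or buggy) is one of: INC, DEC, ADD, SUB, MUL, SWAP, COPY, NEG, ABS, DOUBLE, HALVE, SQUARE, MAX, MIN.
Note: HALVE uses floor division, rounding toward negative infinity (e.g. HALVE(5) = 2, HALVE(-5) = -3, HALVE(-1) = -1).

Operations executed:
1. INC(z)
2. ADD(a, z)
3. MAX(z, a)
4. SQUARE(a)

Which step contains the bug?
Step 4

Trace with buggy code:
Initial: a=0, z=3
After step 1: a=0, z=4
After step 2: a=4, z=4
After step 3: a=4, z=4
After step 4: a=16, z=4
Actual final a=16, z=4 ≠ expected a=4, z=8.
Step 4 is the only position where a single-operation replacement can produce the expected result.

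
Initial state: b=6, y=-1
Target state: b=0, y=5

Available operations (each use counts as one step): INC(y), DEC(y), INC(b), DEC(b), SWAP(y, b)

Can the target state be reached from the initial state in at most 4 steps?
Yes

Path (3 steps): INC(y) → DEC(b) → SWAP(y, b)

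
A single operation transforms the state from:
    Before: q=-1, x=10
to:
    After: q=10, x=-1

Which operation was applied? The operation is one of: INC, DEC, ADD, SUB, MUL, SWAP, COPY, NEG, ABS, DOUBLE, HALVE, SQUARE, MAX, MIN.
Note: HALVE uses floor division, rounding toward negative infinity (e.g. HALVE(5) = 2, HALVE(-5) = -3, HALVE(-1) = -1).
SWAP(q, x)

Analyzing the change:
Before: q=-1, x=10
After: q=10, x=-1
Variable q changed from -1 to 10
Variable x changed from 10 to -1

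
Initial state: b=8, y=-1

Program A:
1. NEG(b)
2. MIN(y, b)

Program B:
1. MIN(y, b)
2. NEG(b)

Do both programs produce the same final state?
No

Program A final state: b=-8, y=-8
Program B final state: b=-8, y=-1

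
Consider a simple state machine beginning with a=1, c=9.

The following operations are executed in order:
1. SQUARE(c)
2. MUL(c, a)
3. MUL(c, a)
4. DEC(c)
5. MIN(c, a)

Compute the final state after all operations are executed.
{a: 1, c: 1}

Step-by-step execution:
Initial: a=1, c=9
After step 1 (SQUARE(c)): a=1, c=81
After step 2 (MUL(c, a)): a=1, c=81
After step 3 (MUL(c, a)): a=1, c=81
After step 4 (DEC(c)): a=1, c=80
After step 5 (MIN(c, a)): a=1, c=1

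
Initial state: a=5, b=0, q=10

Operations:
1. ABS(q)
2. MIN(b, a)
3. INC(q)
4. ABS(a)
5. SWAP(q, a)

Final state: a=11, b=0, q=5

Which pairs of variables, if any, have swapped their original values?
None

Comparing initial and final values:
b: 0 → 0
q: 10 → 5
a: 5 → 11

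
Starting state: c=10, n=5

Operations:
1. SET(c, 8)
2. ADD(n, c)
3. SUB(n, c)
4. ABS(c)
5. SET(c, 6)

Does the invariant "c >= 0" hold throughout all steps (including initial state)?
Yes

The invariant holds at every step.

State at each step:
Initial: c=10, n=5
After step 1: c=8, n=5
After step 2: c=8, n=13
After step 3: c=8, n=5
After step 4: c=8, n=5
After step 5: c=6, n=5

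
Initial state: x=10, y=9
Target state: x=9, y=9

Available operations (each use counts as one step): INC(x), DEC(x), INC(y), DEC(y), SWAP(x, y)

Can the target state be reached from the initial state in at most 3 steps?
Yes

Path (1 step): DEC(x)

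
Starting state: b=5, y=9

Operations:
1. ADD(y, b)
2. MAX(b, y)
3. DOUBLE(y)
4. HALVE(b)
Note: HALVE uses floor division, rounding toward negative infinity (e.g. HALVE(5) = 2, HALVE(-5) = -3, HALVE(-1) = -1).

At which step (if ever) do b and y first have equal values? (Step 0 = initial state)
Step 2

b and y first become equal after step 2.

Comparing values at each step:
Initial: b=5, y=9
After step 1: b=5, y=14
After step 2: b=14, y=14 ← equal!
After step 3: b=14, y=28
After step 4: b=7, y=28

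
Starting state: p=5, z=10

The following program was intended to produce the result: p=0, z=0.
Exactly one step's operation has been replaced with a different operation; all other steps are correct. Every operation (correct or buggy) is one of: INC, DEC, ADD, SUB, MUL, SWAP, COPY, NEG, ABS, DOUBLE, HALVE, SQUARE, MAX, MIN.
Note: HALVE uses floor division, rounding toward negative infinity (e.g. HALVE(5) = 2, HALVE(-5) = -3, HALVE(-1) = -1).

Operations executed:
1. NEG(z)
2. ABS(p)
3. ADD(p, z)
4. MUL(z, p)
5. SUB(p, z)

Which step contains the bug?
Step 2

Trace with buggy code:
Initial: p=5, z=10
After step 1: p=5, z=-10
After step 2: p=5, z=-10
After step 3: p=-5, z=-10
After step 4: p=-5, z=50
After step 5: p=-55, z=50
Actual final p=-55, z=50 ≠ expected p=0, z=0.
Step 2 is the only position where a single-operation replacement can produce the expected result.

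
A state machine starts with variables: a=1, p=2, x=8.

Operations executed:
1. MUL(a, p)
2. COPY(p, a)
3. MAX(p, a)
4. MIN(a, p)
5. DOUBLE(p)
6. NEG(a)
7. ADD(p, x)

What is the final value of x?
x = 8

Tracing execution:
Step 1: MUL(a, p) → x = 8
Step 2: COPY(p, a) → x = 8
Step 3: MAX(p, a) → x = 8
Step 4: MIN(a, p) → x = 8
Step 5: DOUBLE(p) → x = 8
Step 6: NEG(a) → x = 8
Step 7: ADD(p, x) → x = 8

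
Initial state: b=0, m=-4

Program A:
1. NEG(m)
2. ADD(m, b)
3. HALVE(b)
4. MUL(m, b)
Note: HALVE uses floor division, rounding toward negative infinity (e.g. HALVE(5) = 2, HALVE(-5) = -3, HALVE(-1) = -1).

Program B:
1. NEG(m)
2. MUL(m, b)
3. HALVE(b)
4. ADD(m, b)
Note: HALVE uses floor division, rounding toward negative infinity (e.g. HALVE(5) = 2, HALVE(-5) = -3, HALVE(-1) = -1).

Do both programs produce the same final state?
Yes

Program A final state: b=0, m=0
Program B final state: b=0, m=0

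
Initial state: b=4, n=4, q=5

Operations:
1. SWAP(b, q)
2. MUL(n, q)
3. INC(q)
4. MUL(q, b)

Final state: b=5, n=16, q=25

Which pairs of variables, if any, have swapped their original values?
None

Comparing initial and final values:
n: 4 → 16
b: 4 → 5
q: 5 → 25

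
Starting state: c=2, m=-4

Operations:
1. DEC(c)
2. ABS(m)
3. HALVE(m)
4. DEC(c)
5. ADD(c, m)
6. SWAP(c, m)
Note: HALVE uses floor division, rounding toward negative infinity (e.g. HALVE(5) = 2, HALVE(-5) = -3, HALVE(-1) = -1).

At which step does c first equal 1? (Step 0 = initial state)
Step 1

Tracing c:
Initial: c = 2
After step 1: c = 1 ← first occurrence
After step 2: c = 1
After step 3: c = 1
After step 4: c = 0
After step 5: c = 2
After step 6: c = 2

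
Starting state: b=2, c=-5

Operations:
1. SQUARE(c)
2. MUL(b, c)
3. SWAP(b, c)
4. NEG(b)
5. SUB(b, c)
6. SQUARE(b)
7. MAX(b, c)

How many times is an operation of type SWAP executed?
1

Counting SWAP operations:
Step 3: SWAP(b, c) ← SWAP
Total: 1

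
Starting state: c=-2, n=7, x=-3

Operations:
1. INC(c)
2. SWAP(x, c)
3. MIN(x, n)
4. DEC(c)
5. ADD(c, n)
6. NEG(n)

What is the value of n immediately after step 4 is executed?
n = 7

Tracing n through execution:
Initial: n = 7
After step 1 (INC(c)): n = 7
After step 2 (SWAP(x, c)): n = 7
After step 3 (MIN(x, n)): n = 7
After step 4 (DEC(c)): n = 7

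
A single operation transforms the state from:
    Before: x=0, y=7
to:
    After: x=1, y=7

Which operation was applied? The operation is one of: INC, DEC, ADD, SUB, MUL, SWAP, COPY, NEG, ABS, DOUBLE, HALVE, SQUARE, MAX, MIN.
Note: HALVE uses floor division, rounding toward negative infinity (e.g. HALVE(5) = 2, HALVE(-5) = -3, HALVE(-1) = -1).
INC(x)

Analyzing the change:
Before: x=0, y=7
After: x=1, y=7
Variable x changed from 0 to 1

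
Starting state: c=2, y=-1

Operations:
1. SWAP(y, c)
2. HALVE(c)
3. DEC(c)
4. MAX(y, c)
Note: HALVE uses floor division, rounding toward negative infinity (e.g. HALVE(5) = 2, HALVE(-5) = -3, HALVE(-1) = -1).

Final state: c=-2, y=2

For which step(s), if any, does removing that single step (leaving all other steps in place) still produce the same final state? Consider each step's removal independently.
Step(s) 2, 4

Testing removal of each single step:
Without step 1: final = c=0, y=0 (different)
Without step 2: final = c=-2, y=2 (same)
Without step 3: final = c=-1, y=2 (different)
Without step 4: final = c=-2, y=2 (same)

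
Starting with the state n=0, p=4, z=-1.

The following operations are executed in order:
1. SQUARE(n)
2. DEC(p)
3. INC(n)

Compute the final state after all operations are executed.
{n: 1, p: 3, z: -1}

Step-by-step execution:
Initial: n=0, p=4, z=-1
After step 1 (SQUARE(n)): n=0, p=4, z=-1
After step 2 (DEC(p)): n=0, p=3, z=-1
After step 3 (INC(n)): n=1, p=3, z=-1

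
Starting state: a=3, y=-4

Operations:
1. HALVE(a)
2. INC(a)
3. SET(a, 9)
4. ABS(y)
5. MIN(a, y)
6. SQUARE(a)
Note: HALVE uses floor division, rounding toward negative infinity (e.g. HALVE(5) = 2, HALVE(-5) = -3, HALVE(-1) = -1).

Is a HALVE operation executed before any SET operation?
Yes

First HALVE: step 1
First SET: step 3
Since 1 < 3, HALVE comes first.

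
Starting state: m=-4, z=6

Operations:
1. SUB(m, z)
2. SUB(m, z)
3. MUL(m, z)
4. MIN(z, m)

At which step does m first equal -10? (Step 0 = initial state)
Step 1

Tracing m:
Initial: m = -4
After step 1: m = -10 ← first occurrence
After step 2: m = -16
After step 3: m = -96
After step 4: m = -96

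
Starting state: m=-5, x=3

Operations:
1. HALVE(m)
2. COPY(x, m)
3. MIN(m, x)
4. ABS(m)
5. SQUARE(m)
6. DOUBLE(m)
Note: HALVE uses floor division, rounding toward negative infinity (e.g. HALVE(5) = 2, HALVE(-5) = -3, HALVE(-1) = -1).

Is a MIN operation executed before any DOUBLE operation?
Yes

First MIN: step 3
First DOUBLE: step 6
Since 3 < 6, MIN comes first.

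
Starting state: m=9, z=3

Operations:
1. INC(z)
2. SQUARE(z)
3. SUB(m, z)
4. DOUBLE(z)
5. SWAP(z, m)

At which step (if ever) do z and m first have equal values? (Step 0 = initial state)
Never

z and m never become equal during execution.

Comparing values at each step:
Initial: z=3, m=9
After step 1: z=4, m=9
After step 2: z=16, m=9
After step 3: z=16, m=-7
After step 4: z=32, m=-7
After step 5: z=-7, m=32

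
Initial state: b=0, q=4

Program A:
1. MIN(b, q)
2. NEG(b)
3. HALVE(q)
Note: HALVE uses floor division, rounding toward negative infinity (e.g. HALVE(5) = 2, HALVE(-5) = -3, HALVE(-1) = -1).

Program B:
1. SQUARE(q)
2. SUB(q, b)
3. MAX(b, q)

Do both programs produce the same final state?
No

Program A final state: b=0, q=2
Program B final state: b=16, q=16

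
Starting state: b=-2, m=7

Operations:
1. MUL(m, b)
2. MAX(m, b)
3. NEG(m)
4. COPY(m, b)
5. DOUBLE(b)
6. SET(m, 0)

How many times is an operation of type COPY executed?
1

Counting COPY operations:
Step 4: COPY(m, b) ← COPY
Total: 1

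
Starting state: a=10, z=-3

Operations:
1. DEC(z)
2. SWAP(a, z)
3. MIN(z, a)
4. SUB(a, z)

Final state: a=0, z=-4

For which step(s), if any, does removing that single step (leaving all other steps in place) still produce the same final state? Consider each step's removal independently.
None - removing any single step changes the final result

Testing removal of each single step:
Without step 1: final = a=0, z=-3 (different)
Without step 2: final = a=14, z=-4 (different)
Without step 3: final = a=-14, z=10 (different)
Without step 4: final = a=-4, z=-4 (different)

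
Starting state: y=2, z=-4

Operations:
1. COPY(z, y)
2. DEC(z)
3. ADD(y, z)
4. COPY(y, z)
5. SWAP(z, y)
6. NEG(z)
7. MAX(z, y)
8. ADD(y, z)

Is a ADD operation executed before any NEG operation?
Yes

First ADD: step 3
First NEG: step 6
Since 3 < 6, ADD comes first.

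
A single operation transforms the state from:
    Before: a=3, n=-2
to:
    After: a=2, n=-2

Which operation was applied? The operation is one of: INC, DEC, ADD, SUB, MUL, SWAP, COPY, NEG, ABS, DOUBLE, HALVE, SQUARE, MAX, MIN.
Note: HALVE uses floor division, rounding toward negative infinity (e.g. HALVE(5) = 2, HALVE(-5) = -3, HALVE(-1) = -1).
DEC(a)

Analyzing the change:
Before: a=3, n=-2
After: a=2, n=-2
Variable a changed from 3 to 2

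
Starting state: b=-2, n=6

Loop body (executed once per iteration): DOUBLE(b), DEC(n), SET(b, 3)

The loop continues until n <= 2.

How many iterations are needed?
4

Tracing iterations:
Initial: b=-2, n=6
After iteration 1: b=3, n=5
After iteration 2: b=3, n=4
After iteration 3: b=3, n=3
After iteration 4: b=3, n=2
n <= 2 now holds, so the loop exits after 4 iterations.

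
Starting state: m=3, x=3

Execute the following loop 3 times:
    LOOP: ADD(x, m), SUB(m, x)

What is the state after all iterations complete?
m=-3, x=-3

Iteration trace:
Start: m=3, x=3
After iteration 1: m=-3, x=6
After iteration 2: m=-6, x=3
After iteration 3: m=-3, x=-3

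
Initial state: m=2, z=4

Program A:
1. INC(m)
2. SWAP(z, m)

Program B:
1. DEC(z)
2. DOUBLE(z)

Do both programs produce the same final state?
No

Program A final state: m=4, z=3
Program B final state: m=2, z=6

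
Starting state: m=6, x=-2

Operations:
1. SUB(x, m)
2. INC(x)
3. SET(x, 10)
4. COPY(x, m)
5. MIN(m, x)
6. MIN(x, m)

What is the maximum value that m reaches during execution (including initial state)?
6

Values of m at each step:
Initial: m = 6 ← maximum
After step 1: m = 6
After step 2: m = 6
After step 3: m = 6
After step 4: m = 6
After step 5: m = 6
After step 6: m = 6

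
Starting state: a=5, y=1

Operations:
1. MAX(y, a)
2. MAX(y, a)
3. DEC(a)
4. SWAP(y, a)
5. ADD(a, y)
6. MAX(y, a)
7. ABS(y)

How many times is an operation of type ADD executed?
1

Counting ADD operations:
Step 5: ADD(a, y) ← ADD
Total: 1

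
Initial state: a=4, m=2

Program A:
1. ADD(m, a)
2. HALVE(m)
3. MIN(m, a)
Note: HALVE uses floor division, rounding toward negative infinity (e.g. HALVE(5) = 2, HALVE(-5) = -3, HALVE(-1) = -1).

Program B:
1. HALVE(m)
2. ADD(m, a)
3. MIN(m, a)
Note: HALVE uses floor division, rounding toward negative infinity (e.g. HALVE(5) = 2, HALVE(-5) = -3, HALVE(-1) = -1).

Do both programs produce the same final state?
No

Program A final state: a=4, m=3
Program B final state: a=4, m=4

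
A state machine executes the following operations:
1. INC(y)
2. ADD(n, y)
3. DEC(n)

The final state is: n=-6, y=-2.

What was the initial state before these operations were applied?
n=-3, y=-3

Working backwards:
Final state: n=-6, y=-2
Before step 3 (DEC(n)): n=-5, y=-2
Before step 2 (ADD(n, y)): n=-3, y=-2
Before step 1 (INC(y)): n=-3, y=-3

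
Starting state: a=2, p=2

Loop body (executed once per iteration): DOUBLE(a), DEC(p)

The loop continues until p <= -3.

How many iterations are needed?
5

Tracing iterations:
Initial: a=2, p=2
After iteration 1: a=4, p=1
After iteration 2: a=8, p=0
After iteration 3: a=16, p=-1
After iteration 4: a=32, p=-2
After iteration 5: a=64, p=-3
p <= -3 now holds, so the loop exits after 5 iterations.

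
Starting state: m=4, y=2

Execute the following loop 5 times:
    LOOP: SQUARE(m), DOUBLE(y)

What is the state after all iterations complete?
m=18446744073709551616, y=64

Iteration trace:
Start: m=4, y=2
After iteration 1: m=16, y=4
After iteration 2: m=256, y=8
After iteration 3: m=65536, y=16
After iteration 4: m=4294967296, y=32
After iteration 5: m=18446744073709551616, y=64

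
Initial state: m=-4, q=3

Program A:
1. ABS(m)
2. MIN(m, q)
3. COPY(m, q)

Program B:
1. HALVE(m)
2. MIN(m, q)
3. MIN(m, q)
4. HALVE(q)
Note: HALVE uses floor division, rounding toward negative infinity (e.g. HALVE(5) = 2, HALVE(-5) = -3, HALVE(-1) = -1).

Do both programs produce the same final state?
No

Program A final state: m=3, q=3
Program B final state: m=-2, q=1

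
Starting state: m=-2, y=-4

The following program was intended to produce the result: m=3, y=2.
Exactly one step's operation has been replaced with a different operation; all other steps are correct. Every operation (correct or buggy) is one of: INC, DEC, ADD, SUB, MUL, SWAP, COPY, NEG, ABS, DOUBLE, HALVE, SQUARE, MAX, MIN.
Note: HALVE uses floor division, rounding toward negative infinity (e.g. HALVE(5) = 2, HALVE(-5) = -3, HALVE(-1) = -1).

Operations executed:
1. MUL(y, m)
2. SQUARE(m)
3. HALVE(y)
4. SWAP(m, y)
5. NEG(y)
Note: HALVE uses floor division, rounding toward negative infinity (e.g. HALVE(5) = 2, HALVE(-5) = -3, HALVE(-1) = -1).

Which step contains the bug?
Step 2

Trace with buggy code:
Initial: m=-2, y=-4
After step 1: m=-2, y=8
After step 2: m=4, y=8
After step 3: m=4, y=4
After step 4: m=4, y=4
After step 5: m=4, y=-4
Actual final m=4, y=-4 ≠ expected m=3, y=2.
Step 2 is the only position where a single-operation replacement can produce the expected result.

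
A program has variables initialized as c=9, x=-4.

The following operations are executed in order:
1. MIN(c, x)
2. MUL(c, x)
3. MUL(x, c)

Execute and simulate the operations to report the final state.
{c: 16, x: -64}

Step-by-step execution:
Initial: c=9, x=-4
After step 1 (MIN(c, x)): c=-4, x=-4
After step 2 (MUL(c, x)): c=16, x=-4
After step 3 (MUL(x, c)): c=16, x=-64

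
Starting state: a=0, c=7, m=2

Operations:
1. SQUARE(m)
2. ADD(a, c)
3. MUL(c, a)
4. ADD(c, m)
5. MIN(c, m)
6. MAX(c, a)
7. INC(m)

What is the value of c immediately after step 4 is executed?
c = 53

Tracing c through execution:
Initial: c = 7
After step 1 (SQUARE(m)): c = 7
After step 2 (ADD(a, c)): c = 7
After step 3 (MUL(c, a)): c = 49
After step 4 (ADD(c, m)): c = 53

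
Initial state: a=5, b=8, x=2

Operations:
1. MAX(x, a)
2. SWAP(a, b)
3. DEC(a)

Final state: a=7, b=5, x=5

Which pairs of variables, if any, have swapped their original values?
None

Comparing initial and final values:
x: 2 → 5
a: 5 → 7
b: 8 → 5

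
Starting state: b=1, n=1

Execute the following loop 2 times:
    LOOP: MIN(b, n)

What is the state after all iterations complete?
b=1, n=1

Iteration trace:
Start: b=1, n=1
After iteration 1: b=1, n=1
After iteration 2: b=1, n=1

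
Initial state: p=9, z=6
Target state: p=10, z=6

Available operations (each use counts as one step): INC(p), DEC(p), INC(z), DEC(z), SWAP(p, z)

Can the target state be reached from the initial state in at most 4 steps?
Yes

Path (1 step): INC(p)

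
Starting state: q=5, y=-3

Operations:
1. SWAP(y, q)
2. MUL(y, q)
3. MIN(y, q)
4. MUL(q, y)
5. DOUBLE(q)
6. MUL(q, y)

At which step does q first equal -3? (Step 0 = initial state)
Step 1

Tracing q:
Initial: q = 5
After step 1: q = -3 ← first occurrence
After step 2: q = -3
After step 3: q = -3
After step 4: q = 45
After step 5: q = 90
After step 6: q = -1350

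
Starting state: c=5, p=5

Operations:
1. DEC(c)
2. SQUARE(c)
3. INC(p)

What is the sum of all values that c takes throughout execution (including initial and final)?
41

Values of c at each step:
Initial: c = 5
After step 1: c = 4
After step 2: c = 16
After step 3: c = 16
Sum = 5 + 4 + 16 + 16 = 41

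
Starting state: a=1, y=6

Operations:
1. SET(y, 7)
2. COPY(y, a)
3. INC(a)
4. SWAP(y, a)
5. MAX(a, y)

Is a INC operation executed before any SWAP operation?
Yes

First INC: step 3
First SWAP: step 4
Since 3 < 4, INC comes first.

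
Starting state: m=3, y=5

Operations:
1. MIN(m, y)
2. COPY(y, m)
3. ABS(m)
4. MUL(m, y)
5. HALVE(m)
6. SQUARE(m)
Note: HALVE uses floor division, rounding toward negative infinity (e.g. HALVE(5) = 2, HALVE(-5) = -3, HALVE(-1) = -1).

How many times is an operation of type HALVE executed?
1

Counting HALVE operations:
Step 5: HALVE(m) ← HALVE
Total: 1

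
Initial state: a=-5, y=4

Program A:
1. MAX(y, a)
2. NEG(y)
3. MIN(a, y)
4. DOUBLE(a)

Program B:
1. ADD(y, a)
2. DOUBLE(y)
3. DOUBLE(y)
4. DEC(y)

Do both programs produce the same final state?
No

Program A final state: a=-10, y=-4
Program B final state: a=-5, y=-5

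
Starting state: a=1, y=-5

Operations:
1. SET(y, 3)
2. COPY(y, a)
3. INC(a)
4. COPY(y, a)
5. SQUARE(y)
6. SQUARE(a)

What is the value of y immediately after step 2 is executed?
y = 1

Tracing y through execution:
Initial: y = -5
After step 1 (SET(y, 3)): y = 3
After step 2 (COPY(y, a)): y = 1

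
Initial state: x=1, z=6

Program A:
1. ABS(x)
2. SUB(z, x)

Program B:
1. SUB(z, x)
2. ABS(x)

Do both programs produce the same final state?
Yes

Program A final state: x=1, z=5
Program B final state: x=1, z=5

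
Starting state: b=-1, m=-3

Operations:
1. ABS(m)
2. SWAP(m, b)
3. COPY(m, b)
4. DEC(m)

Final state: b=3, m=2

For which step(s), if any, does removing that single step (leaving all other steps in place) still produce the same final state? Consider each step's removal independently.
None - removing any single step changes the final result

Testing removal of each single step:
Without step 1: final = b=-3, m=-4 (different)
Without step 2: final = b=-1, m=-2 (different)
Without step 3: final = b=3, m=-2 (different)
Without step 4: final = b=3, m=3 (different)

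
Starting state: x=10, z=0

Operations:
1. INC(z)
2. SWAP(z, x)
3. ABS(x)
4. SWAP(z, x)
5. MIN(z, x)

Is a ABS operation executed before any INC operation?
No

First ABS: step 3
First INC: step 1
Since 3 > 1, INC comes first.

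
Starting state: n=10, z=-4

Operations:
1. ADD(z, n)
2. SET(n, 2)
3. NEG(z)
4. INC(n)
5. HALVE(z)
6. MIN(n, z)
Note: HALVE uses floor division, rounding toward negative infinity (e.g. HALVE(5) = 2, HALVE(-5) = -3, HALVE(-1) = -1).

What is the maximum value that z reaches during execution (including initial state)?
6

Values of z at each step:
Initial: z = -4
After step 1: z = 6 ← maximum
After step 2: z = 6
After step 3: z = -6
After step 4: z = -6
After step 5: z = -3
After step 6: z = -3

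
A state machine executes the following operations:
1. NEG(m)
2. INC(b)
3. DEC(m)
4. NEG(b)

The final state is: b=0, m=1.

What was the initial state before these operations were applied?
b=-1, m=-2

Working backwards:
Final state: b=0, m=1
Before step 4 (NEG(b)): b=0, m=1
Before step 3 (DEC(m)): b=0, m=2
Before step 2 (INC(b)): b=-1, m=2
Before step 1 (NEG(m)): b=-1, m=-2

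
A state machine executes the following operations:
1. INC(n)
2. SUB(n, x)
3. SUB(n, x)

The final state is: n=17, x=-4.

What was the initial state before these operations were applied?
n=8, x=-4

Working backwards:
Final state: n=17, x=-4
Before step 3 (SUB(n, x)): n=13, x=-4
Before step 2 (SUB(n, x)): n=9, x=-4
Before step 1 (INC(n)): n=8, x=-4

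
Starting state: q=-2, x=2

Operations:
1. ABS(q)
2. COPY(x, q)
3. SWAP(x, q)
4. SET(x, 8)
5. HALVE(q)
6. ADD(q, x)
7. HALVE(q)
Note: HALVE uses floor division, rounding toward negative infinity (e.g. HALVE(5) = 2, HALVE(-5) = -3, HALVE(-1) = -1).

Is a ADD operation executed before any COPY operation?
No

First ADD: step 6
First COPY: step 2
Since 6 > 2, COPY comes first.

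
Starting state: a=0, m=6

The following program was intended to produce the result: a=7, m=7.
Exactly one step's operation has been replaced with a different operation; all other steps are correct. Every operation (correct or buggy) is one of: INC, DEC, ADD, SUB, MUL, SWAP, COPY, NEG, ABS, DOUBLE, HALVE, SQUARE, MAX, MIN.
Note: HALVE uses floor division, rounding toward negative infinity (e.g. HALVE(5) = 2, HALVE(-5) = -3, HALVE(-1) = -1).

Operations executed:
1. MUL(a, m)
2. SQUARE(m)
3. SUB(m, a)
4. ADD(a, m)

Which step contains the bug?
Step 2

Trace with buggy code:
Initial: a=0, m=6
After step 1: a=0, m=6
After step 2: a=0, m=36
After step 3: a=0, m=36
After step 4: a=36, m=36
Actual final a=36, m=36 ≠ expected a=7, m=7.
Step 2 is the only position where a single-operation replacement can produce the expected result.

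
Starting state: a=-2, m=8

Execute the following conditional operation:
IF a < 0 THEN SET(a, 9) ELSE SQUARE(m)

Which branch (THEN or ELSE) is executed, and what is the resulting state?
Branch: THEN, Final state: a=9, m=8

Evaluating condition: a < 0
a = -2
Condition is True, so THEN branch executes
After SET(a, 9): a=9, m=8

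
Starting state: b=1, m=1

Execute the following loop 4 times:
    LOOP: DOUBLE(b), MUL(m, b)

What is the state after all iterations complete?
b=16, m=1024

Iteration trace:
Start: b=1, m=1
After iteration 1: b=2, m=2
After iteration 2: b=4, m=8
After iteration 3: b=8, m=64
After iteration 4: b=16, m=1024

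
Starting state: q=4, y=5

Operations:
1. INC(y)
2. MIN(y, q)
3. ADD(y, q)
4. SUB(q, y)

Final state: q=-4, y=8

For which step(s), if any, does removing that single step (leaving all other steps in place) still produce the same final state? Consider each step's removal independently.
Step(s) 1

Testing removal of each single step:
Without step 1: final = q=-4, y=8 (same)
Without step 2: final = q=-6, y=10 (different)
Without step 3: final = q=0, y=4 (different)
Without step 4: final = q=4, y=8 (different)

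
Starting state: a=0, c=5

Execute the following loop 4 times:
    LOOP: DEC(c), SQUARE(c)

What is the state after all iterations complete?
a=0, c=2517530625

Iteration trace:
Start: a=0, c=5
After iteration 1: a=0, c=16
After iteration 2: a=0, c=225
After iteration 3: a=0, c=50176
After iteration 4: a=0, c=2517530625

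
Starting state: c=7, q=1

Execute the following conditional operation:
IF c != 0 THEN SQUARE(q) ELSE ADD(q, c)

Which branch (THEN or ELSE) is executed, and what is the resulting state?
Branch: THEN, Final state: c=7, q=1

Evaluating condition: c != 0
c = 7
Condition is True, so THEN branch executes
After SQUARE(q): c=7, q=1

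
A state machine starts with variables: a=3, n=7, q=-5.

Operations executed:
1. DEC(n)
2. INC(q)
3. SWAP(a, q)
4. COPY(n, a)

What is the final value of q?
q = 3

Tracing execution:
Step 1: DEC(n) → q = -5
Step 2: INC(q) → q = -4
Step 3: SWAP(a, q) → q = 3
Step 4: COPY(n, a) → q = 3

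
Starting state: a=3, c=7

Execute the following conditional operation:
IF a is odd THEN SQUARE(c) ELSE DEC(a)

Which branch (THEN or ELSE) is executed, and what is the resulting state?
Branch: THEN, Final state: a=3, c=49

Evaluating condition: a is odd
Condition is True, so THEN branch executes
After SQUARE(c): a=3, c=49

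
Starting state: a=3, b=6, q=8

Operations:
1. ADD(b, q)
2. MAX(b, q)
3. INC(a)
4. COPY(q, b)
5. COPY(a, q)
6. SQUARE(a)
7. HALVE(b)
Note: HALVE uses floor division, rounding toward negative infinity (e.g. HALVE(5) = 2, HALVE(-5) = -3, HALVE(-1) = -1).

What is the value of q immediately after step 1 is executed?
q = 8

Tracing q through execution:
Initial: q = 8
After step 1 (ADD(b, q)): q = 8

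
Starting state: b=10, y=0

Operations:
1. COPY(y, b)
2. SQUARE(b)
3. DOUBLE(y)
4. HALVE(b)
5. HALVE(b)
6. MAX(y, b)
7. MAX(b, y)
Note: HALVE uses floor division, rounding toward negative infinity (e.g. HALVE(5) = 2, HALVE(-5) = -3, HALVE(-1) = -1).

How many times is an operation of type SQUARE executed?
1

Counting SQUARE operations:
Step 2: SQUARE(b) ← SQUARE
Total: 1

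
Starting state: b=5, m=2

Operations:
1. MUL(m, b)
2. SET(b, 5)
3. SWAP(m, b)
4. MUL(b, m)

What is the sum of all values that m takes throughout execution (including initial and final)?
32

Values of m at each step:
Initial: m = 2
After step 1: m = 10
After step 2: m = 10
After step 3: m = 5
After step 4: m = 5
Sum = 2 + 10 + 10 + 5 + 5 = 32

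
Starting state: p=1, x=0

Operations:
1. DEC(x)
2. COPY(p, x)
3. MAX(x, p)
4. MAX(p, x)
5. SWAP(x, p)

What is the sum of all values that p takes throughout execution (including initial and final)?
-2

Values of p at each step:
Initial: p = 1
After step 1: p = 1
After step 2: p = -1
After step 3: p = -1
After step 4: p = -1
After step 5: p = -1
Sum = 1 + 1 + -1 + -1 + -1 + -1 = -2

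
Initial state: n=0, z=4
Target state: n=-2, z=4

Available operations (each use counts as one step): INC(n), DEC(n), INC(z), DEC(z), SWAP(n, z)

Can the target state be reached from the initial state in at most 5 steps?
Yes

Path (2 steps): DEC(n) → DEC(n)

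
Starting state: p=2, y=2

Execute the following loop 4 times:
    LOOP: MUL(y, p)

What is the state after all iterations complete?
p=2, y=32

Iteration trace:
Start: p=2, y=2
After iteration 1: p=2, y=4
After iteration 2: p=2, y=8
After iteration 3: p=2, y=16
After iteration 4: p=2, y=32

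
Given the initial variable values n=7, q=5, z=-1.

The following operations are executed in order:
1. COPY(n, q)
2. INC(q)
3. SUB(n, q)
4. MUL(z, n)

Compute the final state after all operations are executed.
{n: -1, q: 6, z: 1}

Step-by-step execution:
Initial: n=7, q=5, z=-1
After step 1 (COPY(n, q)): n=5, q=5, z=-1
After step 2 (INC(q)): n=5, q=6, z=-1
After step 3 (SUB(n, q)): n=-1, q=6, z=-1
After step 4 (MUL(z, n)): n=-1, q=6, z=1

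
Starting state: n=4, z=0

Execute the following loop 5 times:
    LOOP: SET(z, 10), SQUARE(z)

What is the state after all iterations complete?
n=4, z=100

Iteration trace:
Start: n=4, z=0
After iteration 1: n=4, z=100
After iteration 2: n=4, z=100
After iteration 3: n=4, z=100
After iteration 4: n=4, z=100
After iteration 5: n=4, z=100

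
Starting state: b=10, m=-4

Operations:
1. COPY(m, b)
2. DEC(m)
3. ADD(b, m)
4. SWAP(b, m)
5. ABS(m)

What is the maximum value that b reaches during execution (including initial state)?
19

Values of b at each step:
Initial: b = 10
After step 1: b = 10
After step 2: b = 10
After step 3: b = 19 ← maximum
After step 4: b = 9
After step 5: b = 9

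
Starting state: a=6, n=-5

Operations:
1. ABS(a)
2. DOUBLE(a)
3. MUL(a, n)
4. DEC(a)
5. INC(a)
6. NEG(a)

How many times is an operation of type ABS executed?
1

Counting ABS operations:
Step 1: ABS(a) ← ABS
Total: 1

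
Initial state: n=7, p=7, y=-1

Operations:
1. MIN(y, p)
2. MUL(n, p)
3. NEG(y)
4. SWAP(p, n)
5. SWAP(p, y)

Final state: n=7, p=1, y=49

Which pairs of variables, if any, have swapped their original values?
None

Comparing initial and final values:
p: 7 → 1
n: 7 → 7
y: -1 → 49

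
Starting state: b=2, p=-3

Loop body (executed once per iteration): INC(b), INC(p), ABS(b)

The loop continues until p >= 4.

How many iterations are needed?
7

Tracing iterations:
Initial: b=2, p=-3
After iteration 1: b=3, p=-2
After iteration 2: b=4, p=-1
After iteration 3: b=5, p=0
After iteration 4: b=6, p=1
After iteration 5: b=7, p=2
After iteration 6: b=8, p=3
After iteration 7: b=9, p=4
p >= 4 now holds, so the loop exits after 7 iterations.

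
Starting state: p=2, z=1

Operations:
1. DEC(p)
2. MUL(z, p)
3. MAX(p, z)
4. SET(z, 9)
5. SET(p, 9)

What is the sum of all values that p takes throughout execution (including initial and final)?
15

Values of p at each step:
Initial: p = 2
After step 1: p = 1
After step 2: p = 1
After step 3: p = 1
After step 4: p = 1
After step 5: p = 9
Sum = 2 + 1 + 1 + 1 + 1 + 9 = 15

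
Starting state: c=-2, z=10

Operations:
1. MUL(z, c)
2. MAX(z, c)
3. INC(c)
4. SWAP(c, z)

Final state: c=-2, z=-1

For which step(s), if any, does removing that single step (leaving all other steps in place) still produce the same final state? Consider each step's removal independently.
None - removing any single step changes the final result

Testing removal of each single step:
Without step 1: final = c=10, z=-1 (different)
Without step 2: final = c=-20, z=-1 (different)
Without step 3: final = c=-2, z=-2 (different)
Without step 4: final = c=-1, z=-2 (different)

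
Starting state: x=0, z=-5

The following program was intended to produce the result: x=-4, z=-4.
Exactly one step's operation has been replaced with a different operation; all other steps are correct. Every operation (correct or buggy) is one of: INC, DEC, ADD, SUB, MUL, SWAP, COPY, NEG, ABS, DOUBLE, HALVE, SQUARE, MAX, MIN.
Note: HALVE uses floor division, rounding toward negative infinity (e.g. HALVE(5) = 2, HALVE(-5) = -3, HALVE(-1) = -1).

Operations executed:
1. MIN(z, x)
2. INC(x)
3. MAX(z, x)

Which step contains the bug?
Step 1

Trace with buggy code:
Initial: x=0, z=-5
After step 1: x=0, z=-5
After step 2: x=1, z=-5
After step 3: x=1, z=1
Actual final x=1, z=1 ≠ expected x=-4, z=-4.
Step 1 is the only position where a single-operation replacement can produce the expected result.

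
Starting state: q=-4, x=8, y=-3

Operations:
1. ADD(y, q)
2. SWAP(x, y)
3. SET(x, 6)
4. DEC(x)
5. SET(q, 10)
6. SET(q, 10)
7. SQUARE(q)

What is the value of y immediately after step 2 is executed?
y = 8

Tracing y through execution:
Initial: y = -3
After step 1 (ADD(y, q)): y = -7
After step 2 (SWAP(x, y)): y = 8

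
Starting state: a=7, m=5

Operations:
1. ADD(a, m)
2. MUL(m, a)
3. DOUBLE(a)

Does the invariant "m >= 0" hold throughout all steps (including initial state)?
Yes

The invariant holds at every step.

State at each step:
Initial: a=7, m=5
After step 1: a=12, m=5
After step 2: a=12, m=60
After step 3: a=24, m=60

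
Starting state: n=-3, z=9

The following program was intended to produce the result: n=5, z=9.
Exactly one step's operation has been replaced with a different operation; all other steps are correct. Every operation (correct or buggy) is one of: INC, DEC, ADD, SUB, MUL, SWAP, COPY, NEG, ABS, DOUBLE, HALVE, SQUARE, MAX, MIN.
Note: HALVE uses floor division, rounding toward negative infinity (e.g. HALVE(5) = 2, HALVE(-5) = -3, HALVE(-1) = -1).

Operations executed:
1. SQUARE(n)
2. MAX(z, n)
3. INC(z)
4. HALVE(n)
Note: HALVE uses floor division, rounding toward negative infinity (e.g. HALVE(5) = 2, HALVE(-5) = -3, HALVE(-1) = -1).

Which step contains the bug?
Step 3

Trace with buggy code:
Initial: n=-3, z=9
After step 1: n=9, z=9
After step 2: n=9, z=9
After step 3: n=9, z=10
After step 4: n=4, z=10
Actual final n=4, z=10 ≠ expected n=5, z=9.
Step 3 is the only position where a single-operation replacement can produce the expected result.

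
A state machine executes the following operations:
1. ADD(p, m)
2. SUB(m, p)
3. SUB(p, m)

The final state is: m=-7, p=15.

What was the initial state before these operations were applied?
m=1, p=7

Working backwards:
Final state: m=-7, p=15
Before step 3 (SUB(p, m)): m=-7, p=8
Before step 2 (SUB(m, p)): m=1, p=8
Before step 1 (ADD(p, m)): m=1, p=7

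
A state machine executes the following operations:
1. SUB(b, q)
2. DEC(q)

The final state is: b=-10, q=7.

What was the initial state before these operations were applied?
b=-2, q=8

Working backwards:
Final state: b=-10, q=7
Before step 2 (DEC(q)): b=-10, q=8
Before step 1 (SUB(b, q)): b=-2, q=8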